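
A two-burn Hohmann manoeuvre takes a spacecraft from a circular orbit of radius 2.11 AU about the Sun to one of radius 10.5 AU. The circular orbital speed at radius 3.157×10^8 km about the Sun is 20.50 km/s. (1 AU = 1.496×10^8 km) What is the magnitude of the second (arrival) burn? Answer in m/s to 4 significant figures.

Δv₂ = 3874 m/s

From the circular-orbit relation v² = μ/r at r = 3.157×10^8 km: μ = v²r = (20.50)² × 3.157×10^8 = 1.32673×10^11 km³/s².
In km: r₁ = 2.11 × 1.496×10^8 = 3.15656×10^8 km; r₂ = 10.5 × 1.496×10^8 = 1.5708×10^9 km.
Semi-major axis of the transfer orbit: a_t = (3.15656×10^8 + 1.5708×10^9)/2 = 9.43228×10^8 km.
Circular speed at r = 1.5708×10^9 km: v_c = √(μ/r) = 9.1903 km/s.
Vis-viva on the transfer ellipse at r = 1.5708×10^9 km gives v_t = √[μ(2/r − 1/a_t)] = 5.3165 km/s.
Δv₂ = |v_t − v_c| = |5.3165 − 9.1903| = 3.874 km/s.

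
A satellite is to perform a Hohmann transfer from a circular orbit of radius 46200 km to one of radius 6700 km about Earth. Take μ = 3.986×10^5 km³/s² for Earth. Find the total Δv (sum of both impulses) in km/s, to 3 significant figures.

Δv = 3.94 km/s

Semi-major axis of the transfer orbit: a_t = (46200 + 6700)/2 = 26450 km.
Circular speed at r₁: v₁ = √(μ/r₁) = √(3.986×10^5/46200) = 2.937 km/s.
On the transfer ellipse at r₁, v² = μ(2/r − 1/a) gives v_a = √[μ(2/r₁ − 1/a_t)] = 1.478 km/s.
First burn Δv₁ = |v_a − v₁| = 1.459 km/s.
Circular speed at r₂: v₂ = √(μ/r₂) = 7.7131 km/s.
Transfer-orbit speed at r₂: v_p = √[μ(2/r₂ − 1/a_t)] = 10.194 km/s.
Second burn Δv₂ = |v₂ − v_p| = 2.481 km/s.
Δv = Δv₁ + Δv₂ = 1.459 + 2.481 = 3.940 km/s.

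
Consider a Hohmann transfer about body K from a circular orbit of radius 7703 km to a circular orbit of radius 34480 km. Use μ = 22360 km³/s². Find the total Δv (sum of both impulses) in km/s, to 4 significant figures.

Δv = 0.7933 km/s

Transfer-ellipse semi-major axis a_t = (r₁ + r₂)/2 = (7703 + 34480)/2 = 21091.5 km.
At r₁ the circular-orbit speed is v₁ = √(μ/r₁) = 1.70375 km/s.
Transfer-orbit speed at r₁ (vis-viva equation): v_p = √[μ(2/r₁ − 1/a_t)] = 2.17839 km/s.
First burn Δv₁ = |v_p − v₁| = 0.47464 km/s.
Circular speed at r₂: v₂ = √(μ/r₂) = 0.80529 km/s.
Transfer-orbit speed at r₂: v_a = √[μ(2/r₂ − 1/a_t)] = 0.48666 km/s.
Second burn Δv₂ = |v₂ − v_a| = 0.31863 km/s.
Total Δv = Δv₁ + Δv₂ = 0.7933 km/s.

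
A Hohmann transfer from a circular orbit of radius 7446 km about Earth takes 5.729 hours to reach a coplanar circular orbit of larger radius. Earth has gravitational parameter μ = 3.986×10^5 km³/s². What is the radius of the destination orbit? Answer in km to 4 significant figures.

Transfer time t = 5.729 hours = 20624.4 s, and t = π√(a_t³/μ).
So a_t = (μ t²/π²)^(1/3) = (3.986×10^5 × (20624.4)² / π²)^(1/3) = 25803 km.
Since a_t = (r₁ + r₂)/2, r₂ = 2a_t − r₁ = 2×25803 − 7446 = 44160 km.

r₂ = 44160 km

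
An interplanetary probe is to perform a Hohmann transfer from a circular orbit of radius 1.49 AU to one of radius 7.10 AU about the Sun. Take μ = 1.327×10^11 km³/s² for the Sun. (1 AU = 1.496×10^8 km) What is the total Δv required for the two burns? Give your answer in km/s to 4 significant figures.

Δv = 11.57 km/s

In km: r₁ = 1.49 × 1.496×10^8 = 2.22904×10^8 km; r₂ = 7.10 × 1.496×10^8 = 1.06216×10^9 km.
The Hohmann ellipse has a_t = (r₁ + r₂)/2 = 6.42532×10^8 km.
At r₁ the circular-orbit speed is v₁ = √(μ/r₁) = 24.3993 km/s.
On the transfer ellipse at r₁, v² = μ(2/r − 1/a) gives v_p = √[μ(2/r₁ − 1/a_t)] = 31.3707 km/s.
First burn Δv₁ = |v_p − v₁| = 6.9714 km/s.
At r₂, v₂ = √(μ/r₂) = 11.1774 km/s.
Transfer-orbit speed at r₂: v_a = √[μ(2/r₂ − 1/a_t)] = 6.58343 km/s.
Second burn Δv₂ = |v₂ − v_a| = 4.5940 km/s.
Δv = Δv₁ + Δv₂ = 6.9714 + 4.5940 = 11.57 km/s.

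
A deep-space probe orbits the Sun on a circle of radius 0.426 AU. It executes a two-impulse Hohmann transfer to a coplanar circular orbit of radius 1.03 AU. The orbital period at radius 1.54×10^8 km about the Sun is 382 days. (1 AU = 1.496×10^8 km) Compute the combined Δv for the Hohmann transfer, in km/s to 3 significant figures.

Δv = 15.5 km/s

From Kepler's third law T² = 4π²r³/μ at r = 1.54×10^8 km, T = 382 days = 382 × 86400 s = 3.30048×10^7 s: μ = 4π²r³/T² = 1.32363×10^11 km³/s².
In km: r₁ = 0.426 × 1.496×10^8 = 6.37296×10^7 km; r₂ = 1.03 × 1.496×10^8 = 1.54088×10^8 km.
Semi-major axis of the transfer orbit: a_t = (6.37296×10^7 + 1.54088×10^8)/2 = 1.089088×10^8 km.
Circular speed at r₁: v₁ = √(μ/r₁) = √(1.32363×10^11/6.37296×10^7) = 45.5736 km/s.
On the transfer ellipse at r₁, vis-viva equation gives v_p = √[μ(2/r₁ − 1/a_t)] = 54.2083 km/s.
First burn Δv₁ = |v_p − v₁| = 8.635 km/s.
Circular speed at r₂: v₂ = √(μ/r₂) = 29.309 km/s.
Transfer-orbit speed at r₂: v_a = √[μ(2/r₂ − 1/a_t)] = 22.420 km/s.
Second burn Δv₂ = |v₂ − v_a| = 6.889 km/s.
Total Δv = Δv₁ + Δv₂ = 15.52 km/s.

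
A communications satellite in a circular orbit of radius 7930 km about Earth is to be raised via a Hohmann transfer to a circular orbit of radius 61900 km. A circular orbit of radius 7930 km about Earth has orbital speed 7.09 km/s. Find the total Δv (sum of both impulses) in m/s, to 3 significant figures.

From the circular-orbit relation v² = μ/r at r = 7930 km: μ = v²r = (7.09)² × 7930 = 3.98626×10^5 km³/s².
Transfer-ellipse semi-major axis a_t = (r₁ + r₂)/2 = (7930 + 61900)/2 = 34915 km.
Circular speed at r₁: v₁ = √(μ/r₁) = √(3.98626×10^5/7930) = 7.0900 km/s.
Transfer-orbit speed at r₁ (vis-viva equation): v_p = √[μ(2/r₁ − 1/a_t)] = 9.4403 km/s.
First burn Δv₁ = |v_p − v₁| = 2.3503 km/s.
Circular speed at r₂: v₂ = √(μ/r₂) = 2.5377 km/s.
Transfer-orbit speed at r₂: v_a = √[μ(2/r₂ − 1/a_t)] = 1.2094 km/s.
Second burn Δv₂ = |v₂ − v_a| = 1.3283 km/s.
Total Δv = Δv₁ + Δv₂ = 3.679 km/s.

Δv = 3680 m/s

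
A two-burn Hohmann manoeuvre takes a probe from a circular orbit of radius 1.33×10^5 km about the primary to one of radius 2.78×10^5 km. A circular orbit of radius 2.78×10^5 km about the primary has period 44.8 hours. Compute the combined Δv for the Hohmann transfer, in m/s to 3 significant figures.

Δv = 4670 m/s

From Kepler's third law T² = 4π²r³/μ at r = 2.78×10^5 km, T = 44.8 hours = 44.8 × 3600 s = 1.6128×10^5 s: μ = 4π²r³/T² = 3.26087×10^7 km³/s².
The Hohmann ellipse has a_t = (r₁ + r₂)/2 = 2.055×10^5 km.
Circular speed at r₁: v₁ = √(μ/r₁) = √(3.26087×10^7/1.330×10^5) = 15.658 km/s.
On the transfer ellipse at r₁, v² = μ(2/r − 1/a) gives v_p = √[μ(2/r₁ − 1/a_t)] = 18.212 km/s.
First burn Δv₁ = |v_p − v₁| = 2.554 km/s.
At r₂, v₂ = √(μ/r₂) = 10.83 km/s.
Transfer-orbit speed at r₂: v_a = √[μ(2/r₂ − 1/a_t)] = 8.713 km/s.
Second burn Δv₂ = |v₂ − v_a| = 2.117 km/s.
Total Δv = Δv₁ + Δv₂ = 4.671 km/s.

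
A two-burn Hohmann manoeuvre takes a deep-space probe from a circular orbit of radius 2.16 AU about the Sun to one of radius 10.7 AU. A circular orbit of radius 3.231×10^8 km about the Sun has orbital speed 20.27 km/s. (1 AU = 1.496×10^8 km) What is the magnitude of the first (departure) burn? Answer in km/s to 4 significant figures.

From the circular-orbit relation v² = μ/r at r = 3.231×10^8 km: μ = v²r = (20.27)² × 3.231×10^8 = 1.32753×10^11 km³/s².
In km: r₁ = 2.16 × 1.496×10^8 = 3.23136×10^8 km; r₂ = 10.7 × 1.496×10^8 = 1.60072×10^9 km.
Semi-major axis of the transfer orbit: a_t = (3.23136×10^8 + 1.60072×10^9)/2 = 9.61928×10^8 km.
Circular speed at r = 3.23136×10^8 km: v_c = √(μ/r) = 20.269 km/s.
Transfer-orbit speed at the same r (vis-viva, a = a_t): v_t = √[μ(2/r − 1/a_t)] = 26.147 km/s.
Δv₁ = |v_t − v_c| = |26.147 − 20.269| = 5.878 km/s.

Δv₁ = 5.878 km/s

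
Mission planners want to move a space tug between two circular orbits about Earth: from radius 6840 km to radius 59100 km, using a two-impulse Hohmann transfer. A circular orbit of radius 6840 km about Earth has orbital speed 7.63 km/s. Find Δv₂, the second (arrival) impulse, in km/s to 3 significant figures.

From the circular-orbit relation v² = μ/r at r = 6840 km: μ = v²r = (7.63)² × 6840 = 3.98204×10^5 km³/s².
Semi-major axis of the transfer orbit: a_t = (6840 + 59100)/2 = 32970 km.
On the circular orbit at r = 59100 km, v_c = √(μ/r) = 2.5957 km/s.
Vis-viva on the transfer ellipse at r = 59100 km gives v_t = √[μ(2/r − 1/a_t)] = 1.1823 km/s.
Δv₂ = |v_t − v_c| = |1.1823 − 2.5957| = 1.413 km/s.

Δv₂ = 1.41 km/s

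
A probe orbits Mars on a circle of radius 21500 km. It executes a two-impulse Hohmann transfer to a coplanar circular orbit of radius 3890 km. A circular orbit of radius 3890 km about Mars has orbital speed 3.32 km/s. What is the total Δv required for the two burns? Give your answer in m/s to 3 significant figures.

Δv = 1630 m/s

From the circular-orbit relation v² = μ/r at r = 3890 km: μ = v²r = (3.32)² × 3890 = 42877.1 km³/s².
The Hohmann ellipse has a_t = (r₁ + r₂)/2 = 12695 km.
At r₁ the circular-orbit speed is v₁ = √(μ/r₁) = 1.41219 km/s.
Transfer-orbit speed at r₁ (vis-viva equation): v_a = √[μ(2/r₁ − 1/a_t)] = 0.781722 km/s.
First burn Δv₁ = |v_a − v₁| = 0.63047 km/s.
Circular speed at r₂: v₂ = √(μ/r₂) = 3.3200 km/s.
Transfer-orbit speed at r₂: v_p = √[μ(2/r₂ − 1/a_t)] = 4.3206 km/s.
Second burn Δv₂ = |v₂ − v_p| = 1.0006 km/s.
Total Δv = Δv₁ + Δv₂ = 1.631 km/s.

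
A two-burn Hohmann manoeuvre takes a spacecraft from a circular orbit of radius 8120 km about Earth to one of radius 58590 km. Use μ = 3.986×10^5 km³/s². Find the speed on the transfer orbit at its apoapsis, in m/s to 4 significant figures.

Transfer-ellipse semi-major axis a_t = (r₁ + r₂)/2 = (8120 + 58590)/2 = 33355 km.
The apoapsis of the transfer ellipse is at r = 58590 km.
From the vis-viva equation, v = √[μ(2/r − 1/a_t)] = 1.287 km/s.

v = 1287 m/s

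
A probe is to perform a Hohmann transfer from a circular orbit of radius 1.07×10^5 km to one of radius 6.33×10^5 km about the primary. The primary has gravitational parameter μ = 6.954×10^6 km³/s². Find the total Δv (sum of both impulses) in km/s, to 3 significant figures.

Δv = 4.01 km/s

Semi-major axis of the transfer orbit: a_t = (1.070×10^5 + 6.330×10^5)/2 = 3.700×10^5 km.
At r₁ the circular-orbit speed is v₁ = √(μ/r₁) = 8.0617 km/s.
Transfer-orbit speed at r₁ (v² = μ(2/r − 1/a)): v_p = √[μ(2/r₁ − 1/a_t)] = 10.545 km/s.
First burn Δv₁ = |v_p − v₁| = 2.483 km/s.
Circular speed at r₂: v₂ = √(μ/r₂) = 3.314 km/s.
Transfer-orbit speed at r₂: v_a = √[μ(2/r₂ − 1/a_t)] = 1.782 km/s.
Second burn Δv₂ = |v₂ − v_a| = 1.532 km/s.
Total Δv = Δv₁ + Δv₂ = 4.015 km/s.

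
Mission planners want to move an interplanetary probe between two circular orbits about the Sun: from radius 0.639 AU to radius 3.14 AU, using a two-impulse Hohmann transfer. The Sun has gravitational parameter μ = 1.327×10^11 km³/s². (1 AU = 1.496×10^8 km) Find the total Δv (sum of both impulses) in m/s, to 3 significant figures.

Δv = 17800 m/s

In km: r₁ = 0.639 × 1.496×10^8 = 9.55944×10^7 km; r₂ = 3.14 × 1.496×10^8 = 4.69744×10^8 km.
The Hohmann ellipse has a_t = (r₁ + r₂)/2 = 2.826692×10^8 km.
At r₁ the circular-orbit speed is v₁ = √(μ/r₁) = 37.258 km/s.
Transfer-orbit speed at r₁ (vis-viva equation): v_p = √[μ(2/r₁ − 1/a_t)] = 48.030 km/s.
First burn Δv₁ = |v_p − v₁| = 10.772 km/s.
Circular speed at r₂: v₂ = √(μ/r₂) = 16.8076 km/s.
Transfer-orbit speed at r₂: v_a = √[μ(2/r₂ − 1/a_t)] = 9.77421 km/s.
Second burn Δv₂ = |v₂ − v_a| = 7.0334 km/s.
Δv = Δv₁ + Δv₂ = 10.772 + 7.0334 = 17.81 km/s.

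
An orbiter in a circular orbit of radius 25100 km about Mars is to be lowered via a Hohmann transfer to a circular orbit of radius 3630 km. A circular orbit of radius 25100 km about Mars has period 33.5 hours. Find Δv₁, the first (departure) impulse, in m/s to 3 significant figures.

From Kepler's third law T² = 4π²r³/μ at r = 25100 km, T = 33.5 hours = 33.5 × 3600 s = 1.206×10^5 s: μ = 4π²r³/T² = 42922.6 km³/s².
The Hohmann ellipse has a_t = (r₁ + r₂)/2 = 14365 km.
On the circular orbit at r = 25100 km, v_c = √(μ/r) = 1.3077 km/s.
Transfer-orbit speed at the same r (vis-viva, a = a_t): v_t = √[μ(2/r − 1/a_t)] = 0.65737 km/s.
Δv₁ = |v_t − v_c| = |0.65737 − 1.3077| = 0.6503 km/s.

Δv₁ = 650 m/s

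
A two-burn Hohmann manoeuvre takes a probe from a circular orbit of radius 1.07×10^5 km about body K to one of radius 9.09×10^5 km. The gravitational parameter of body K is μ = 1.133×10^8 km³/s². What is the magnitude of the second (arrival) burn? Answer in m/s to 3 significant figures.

Δv₂ = 6040 m/s

Transfer-ellipse semi-major axis a_t = (r₁ + r₂)/2 = (1.070×10^5 + 9.090×10^5)/2 = 5.080×10^5 km.
On the circular orbit at r = 9.090×10^5 km, v_c = √(μ/r) = 11.16434 km/s.
Vis-viva on the transfer ellipse at r = 9.090×10^5 km gives v_t = √[μ(2/r − 1/a_t)] = 5.123810 km/s.
Δv₂ = |v_t − v_c| = |5.123810 − 11.16434| = 6.041 km/s.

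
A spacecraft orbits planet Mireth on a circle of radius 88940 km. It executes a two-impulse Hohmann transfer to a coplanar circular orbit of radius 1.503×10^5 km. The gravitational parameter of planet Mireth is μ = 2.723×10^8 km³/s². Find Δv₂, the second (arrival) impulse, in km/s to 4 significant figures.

Δv₂ = 5.862 km/s

Transfer-ellipse semi-major axis a_t = (r₁ + r₂)/2 = (88940 + 1.503×10^5)/2 = 1.1962×10^5 km.
Circular speed at r = 1.503×10^5 km: v_c = √(μ/r) = 42.564 km/s.
Transfer-orbit speed at the same r (vis-viva, a = a_t): v_t = √[μ(2/r − 1/a_t)] = 36.702 km/s.
Δv₂ = |v_t − v_c| = |36.702 − 42.564| = 5.862 km/s.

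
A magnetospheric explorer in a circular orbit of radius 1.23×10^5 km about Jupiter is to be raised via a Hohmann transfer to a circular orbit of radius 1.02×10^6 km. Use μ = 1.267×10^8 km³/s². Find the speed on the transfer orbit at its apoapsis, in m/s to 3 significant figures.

v = 5170 m/s

Semi-major axis of the transfer orbit: a_t = (1.230×10^5 + 1.020×10^6)/2 = 5.715×10^5 km.
At apoapsis, r = 1.020×10^6 km.
Applying v² = μ(2/r − 1/a_t): v = 5.171 km/s.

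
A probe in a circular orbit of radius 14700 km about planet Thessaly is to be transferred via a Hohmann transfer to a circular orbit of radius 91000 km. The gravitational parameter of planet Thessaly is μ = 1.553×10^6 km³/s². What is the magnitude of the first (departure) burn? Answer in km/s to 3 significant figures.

The Hohmann ellipse has a_t = (r₁ + r₂)/2 = 52850 km.
On the circular orbit at r = 14700 km, v_c = √(μ/r) = 10.278 km/s.
Transfer-orbit speed at the same r (vis-viva, a = a_t): v_t = √[μ(2/r − 1/a_t)] = 13.487 km/s.
Δv₁ = |v_t − v_c| = |13.487 − 10.278| = 3.209 km/s.

Δv₁ = 3.21 km/s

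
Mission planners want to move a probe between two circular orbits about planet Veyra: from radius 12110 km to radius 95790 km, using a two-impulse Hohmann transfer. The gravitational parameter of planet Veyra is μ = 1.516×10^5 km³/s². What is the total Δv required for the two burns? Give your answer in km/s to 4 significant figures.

Δv = 1.838 km/s

Semi-major axis of the transfer orbit: a_t = (12110 + 95790)/2 = 53950 km.
Circular speed at r₁: v₁ = √(μ/r₁) = √(1.516×10^5/12110) = 3.5382 km/s.
Transfer-orbit speed at r₁ (vis-viva): v_p = √[μ(2/r₁ − 1/a_t)] = 4.7146 km/s.
First burn Δv₁ = |v_p − v₁| = 1.176 km/s.
Circular speed at r₂: v₂ = √(μ/r₂) = 1.258 km/s.
Transfer-orbit speed at r₂: v_a = √[μ(2/r₂ − 1/a_t)] = 0.5960 km/s.
Second burn Δv₂ = |v₂ − v_a| = 0.6620 km/s.
Total Δv = Δv₁ + Δv₂ = 1.838 km/s.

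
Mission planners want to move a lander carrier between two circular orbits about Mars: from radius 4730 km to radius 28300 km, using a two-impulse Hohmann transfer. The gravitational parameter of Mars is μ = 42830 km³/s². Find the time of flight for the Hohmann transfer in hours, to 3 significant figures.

Semi-major axis of the transfer orbit: a_t = (4730 + 28300)/2 = 16515 km.
Transfer time t = π√(a_t³/μ) = π√((16515)³ / 42830) = 32220 s.
Converting: 32220 s ÷ 3600 s/hour = 8.95 hours.

t = 8.95 hours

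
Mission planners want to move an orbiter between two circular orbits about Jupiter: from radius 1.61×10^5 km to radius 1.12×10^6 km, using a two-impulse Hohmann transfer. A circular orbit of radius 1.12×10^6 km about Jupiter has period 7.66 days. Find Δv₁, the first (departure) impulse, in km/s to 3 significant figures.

From Kepler's third law T² = 4π²r³/μ at r = 1.12×10^6 km, T = 7.66 days = 7.66 × 86400 s = 6.61824×10^5 s: μ = 4π²r³/T² = 1.26628×10^8 km³/s².
Semi-major axis of the transfer orbit: a_t = (1.610×10^5 + 1.120×10^6)/2 = 6.405×10^5 km.
On the circular orbit at r = 1.610×10^5 km, v_c = √(μ/r) = 28.045 km/s.
Vis-viva on the transfer ellipse at r = 1.610×10^5 km gives v_t = √[μ(2/r − 1/a_t)] = 37.085 km/s.
Δv₁ = |v_t − v_c| = |37.085 − 28.045| = 9.040 km/s.

Δv₁ = 9.04 km/s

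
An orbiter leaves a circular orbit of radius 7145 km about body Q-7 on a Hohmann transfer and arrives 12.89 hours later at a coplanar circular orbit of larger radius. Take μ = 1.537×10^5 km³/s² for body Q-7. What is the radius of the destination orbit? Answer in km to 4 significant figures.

Transfer time t = 12.89 hours = 46404 s, and t = π√(a_t³/μ).
So a_t = (μ t²/π²)^(1/3) = (1.537×10^5 × (46404)² / π²)^(1/3) = 32247 km.
Since a_t = (r₁ + r₂)/2, r₂ = 2a_t − r₁ = 2×32247 − 7145 = 57349 km.

r₂ = 57350 km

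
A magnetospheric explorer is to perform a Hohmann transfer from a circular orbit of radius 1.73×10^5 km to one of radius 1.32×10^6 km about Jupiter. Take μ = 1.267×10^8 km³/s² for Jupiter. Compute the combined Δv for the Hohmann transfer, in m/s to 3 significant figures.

Δv = 14000 m/s

Transfer-ellipse semi-major axis a_t = (r₁ + r₂)/2 = (1.730×10^5 + 1.320×10^6)/2 = 7.465×10^5 km.
Circular speed at r₁: v₁ = √(μ/r₁) = √(1.267×10^8/1.730×10^5) = 27.062 km/s.
Transfer-orbit speed at r₁ (v² = μ(2/r − 1/a)): v_p = √[μ(2/r₁ − 1/a_t)] = 35.986 km/s.
First burn Δv₁ = |v_p − v₁| = 8.9240 km/s.
Circular speed at r₂: v₂ = √(μ/r₂) = 9.7972 km/s.
Transfer-orbit speed at r₂: v_a = √[μ(2/r₂ − 1/a_t)] = 4.7164 km/s.
Second burn Δv₂ = |v₂ − v_a| = 5.0808 km/s.
Total Δv = Δv₁ + Δv₂ = 14.00 km/s.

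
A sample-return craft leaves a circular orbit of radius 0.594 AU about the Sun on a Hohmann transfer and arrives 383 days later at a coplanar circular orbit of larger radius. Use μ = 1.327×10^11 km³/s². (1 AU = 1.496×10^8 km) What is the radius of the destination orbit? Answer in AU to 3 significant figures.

In km: r₁ = 0.594 × 1.496×10^8 = 8.88624×10^7 km.
Transfer time t = 383 days = 3.30912×10^7 s, and t = π√(a_t³/μ).
So a_t = (μ t²/π²)^(1/3) = (1.327×10^11 × (3.30912×10^7)² / π²)^(1/3) = 2.4509×10^8 km.
Since a_t = (r₁ + r₂)/2, r₂ = 2a_t − r₁ = 2×2.4509×10^8 − 8.88624×10^7 = 4.013176×10^8 km.
In AU: r₂ = 4.013176×10^8 / 1.496×10^8 = 2.68 AU.

r₂ = 2.68 AU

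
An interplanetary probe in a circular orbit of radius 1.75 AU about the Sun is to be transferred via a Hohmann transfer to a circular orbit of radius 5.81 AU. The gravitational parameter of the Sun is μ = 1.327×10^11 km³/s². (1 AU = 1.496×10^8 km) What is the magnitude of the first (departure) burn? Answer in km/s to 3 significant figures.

Δv₁ = 5.40 km/s

In km: r₁ = 1.75 × 1.496×10^8 = 2.618×10^8 km; r₂ = 5.81 × 1.496×10^8 = 8.69176×10^8 km.
Transfer-ellipse semi-major axis a_t = (r₁ + r₂)/2 = (2.618×10^8 + 8.69176×10^8)/2 = 5.65488×10^8 km.
On the circular orbit at r = 2.618×10^8 km, v_c = √(μ/r) = 22.514 km/s.
Transfer-orbit speed at the same r (vis-viva, a = a_t): v_t = √[μ(2/r − 1/a_t)] = 27.912 km/s.
Δv₁ = |v_t − v_c| = |27.912 − 22.514| = 5.398 km/s.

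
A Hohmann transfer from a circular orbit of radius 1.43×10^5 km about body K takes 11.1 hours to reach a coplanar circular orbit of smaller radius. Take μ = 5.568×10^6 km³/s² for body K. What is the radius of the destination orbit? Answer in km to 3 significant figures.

Transfer time t = 11.1 hours = 39960 s, and t = π√(a_t³/μ).
So a_t = (μ t²/π²)^(1/3) = (5.568×10^6 × (39960)² / π²)^(1/3) = 96579 km.
Since a_t = (r₁ + r₂)/2, r₂ = 2a_t − r₁ = 2×96579 − 1.430×10^5 = 50158 km.

r₂ = 50200 km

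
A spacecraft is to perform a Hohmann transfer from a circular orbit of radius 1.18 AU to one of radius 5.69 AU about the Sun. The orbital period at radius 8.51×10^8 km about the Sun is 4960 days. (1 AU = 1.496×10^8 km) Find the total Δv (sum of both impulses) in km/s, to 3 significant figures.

From Kepler's third law T² = 4π²r³/μ at r = 8.51×10^8 km, T = 4960 days = 4960 × 86400 s = 4.28544×10^8 s: μ = 4π²r³/T² = 1.32482×10^11 km³/s².
In km: r₁ = 1.18 × 1.496×10^8 = 1.76528×10^8 km; r₂ = 5.69 × 1.496×10^8 = 8.51224×10^8 km.
Semi-major axis of the transfer orbit: a_t = (1.76528×10^8 + 8.51224×10^8)/2 = 5.13876×10^8 km.
Circular speed at r₁: v₁ = √(μ/r₁) = √(1.32482×10^11/1.76528×10^8) = 27.395 km/s.
On the transfer ellipse at r₁, vis-viva equation gives v_p = √[μ(2/r₁ − 1/a_t)] = 35.259 km/s.
First burn Δv₁ = |v_p − v₁| = 7.864 km/s.
At r₂, v₂ = √(μ/r₂) = 12.475 km/s.
Transfer-orbit speed at r₂: v_a = √[μ(2/r₂ − 1/a_t)] = 7.3120 km/s.
Second burn Δv₂ = |v₂ − v_a| = 5.163 km/s.
Δv = Δv₁ + Δv₂ = 7.864 + 5.163 = 13.03 km/s.

Δv = 13.0 km/s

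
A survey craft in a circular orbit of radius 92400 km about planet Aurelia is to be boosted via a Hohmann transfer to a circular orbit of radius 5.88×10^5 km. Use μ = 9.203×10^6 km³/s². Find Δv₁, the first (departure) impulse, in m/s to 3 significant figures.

Δv₁ = 3140 m/s

The Hohmann ellipse has a_t = (r₁ + r₂)/2 = 3.402×10^5 km.
On the circular orbit at r = 92400 km, v_c = √(μ/r) = 9.97996 km/s.
Transfer-orbit speed at the same r (vis-viva, a = a_t): v_t = √[μ(2/r − 1/a_t)] = 13.1205 km/s.
Δv₁ = |v_t − v_c| = |13.1205 − 9.97996| = 3.141 km/s.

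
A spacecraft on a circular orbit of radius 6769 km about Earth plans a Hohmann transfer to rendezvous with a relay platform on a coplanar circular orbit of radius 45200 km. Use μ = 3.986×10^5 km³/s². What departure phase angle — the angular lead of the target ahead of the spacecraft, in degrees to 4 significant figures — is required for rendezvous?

φ = 101.5°

The Hohmann ellipse has a_t = (r₁ + r₂)/2 = 25984.5 km.
The half-period of the transfer ellipse is t = π√(a_t³/μ) = 20842.6 s.
The target's mean motion on its circular orbit is ω₂ = √(μ/r₂³) = 6.56993×10^-5 rad/s.
Angle swept by the target during transfer: ω₂·t = 1.3693 rad = 78.46°.
Arrival is 180° from departure on the ellipse, so φ = 180° − 78.46° = 101.5°.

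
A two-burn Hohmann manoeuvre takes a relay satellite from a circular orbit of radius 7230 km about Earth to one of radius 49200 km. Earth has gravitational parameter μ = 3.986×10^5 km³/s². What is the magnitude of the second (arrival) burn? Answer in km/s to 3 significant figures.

Semi-major axis of the transfer orbit: a_t = (7230 + 49200)/2 = 28215 km.
On the circular orbit at r = 49200 km, v_c = √(μ/r) = 2.846 km/s.
Vis-viva on the transfer ellipse at r = 49200 km gives v_t = √[μ(2/r − 1/a_t)] = 1.441 km/s.
Δv₂ = |v_t − v_c| = |1.441 − 2.846| = 1.405 km/s.

Δv₂ = 1.41 km/s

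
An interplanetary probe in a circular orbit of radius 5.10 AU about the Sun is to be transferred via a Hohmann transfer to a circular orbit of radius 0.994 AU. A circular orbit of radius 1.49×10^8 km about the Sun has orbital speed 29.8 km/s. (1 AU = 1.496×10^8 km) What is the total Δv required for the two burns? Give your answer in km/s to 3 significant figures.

From the circular-orbit relation v² = μ/r at r = 1.49×10^8 km: μ = v²r = (29.8)² × 1.49×10^8 = 1.32318×10^11 km³/s².
In km: r₁ = 5.10 × 1.496×10^8 = 7.6296×10^8 km; r₂ = 0.994 × 1.496×10^8 = 1.487024×10^8 km.
The Hohmann ellipse has a_t = (r₁ + r₂)/2 = 4.558312×10^8 km.
At r₁ the circular-orbit speed is v₁ = √(μ/r₁) = 13.169 km/s.
On the transfer ellipse at r₁, v² = μ(2/r − 1/a) gives v_a = √[μ(2/r₁ − 1/a_t)] = 7.5217 km/s.
First burn Δv₁ = |v_a − v₁| = 5.647 km/s.
At r₂, v₂ = √(μ/r₂) = 29.830 km/s.
Transfer-orbit speed at r₂: v_p = √[μ(2/r₂ − 1/a_t)] = 38.592 km/s.
Second burn Δv₂ = |v₂ − v_p| = 8.762 km/s.
Δv = Δv₁ + Δv₂ = 5.647 + 8.762 = 14.41 km/s.

Δv = 14.4 km/s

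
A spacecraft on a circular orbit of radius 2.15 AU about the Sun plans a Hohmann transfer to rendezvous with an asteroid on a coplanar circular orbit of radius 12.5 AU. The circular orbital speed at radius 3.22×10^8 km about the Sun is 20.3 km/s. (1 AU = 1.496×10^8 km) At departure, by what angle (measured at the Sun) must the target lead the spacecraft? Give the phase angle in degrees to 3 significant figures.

From the circular-orbit relation v² = μ/r at r = 3.22×10^8 km: μ = v²r = (20.3)² × 3.22×10^8 = 1.32693×10^11 km³/s².
In km: r₁ = 2.15 × 1.496×10^8 = 3.2164×10^8 km; r₂ = 12.5 × 1.496×10^8 = 1.870×10^9 km.
Transfer-ellipse semi-major axis a_t = (r₁ + r₂)/2 = (3.2164×10^8 + 1.870×10^9)/2 = 1.09582×10^9 km.
Transfer time t = π√(a_t³/μ) = 3.12849×10^8 s.
The target's mean motion on its circular orbit is ω₂ = √(μ/r₂³) = 4.50466×10^-9 rad/s.
Angle swept by the target during transfer: ω₂·t = 1.40928 rad = 80.746°.
The spacecraft traverses 180° on the transfer ellipse, so the target must lead by 180° − 80.746° = 99.3°.

φ = 99.3°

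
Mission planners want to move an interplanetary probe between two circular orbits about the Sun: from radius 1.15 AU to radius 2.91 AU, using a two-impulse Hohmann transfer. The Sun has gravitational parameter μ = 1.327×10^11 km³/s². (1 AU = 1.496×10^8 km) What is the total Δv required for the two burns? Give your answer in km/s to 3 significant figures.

Δv = 9.80 km/s

In km: r₁ = 1.15 × 1.496×10^8 = 1.7204×10^8 km; r₂ = 2.91 × 1.496×10^8 = 4.35336×10^8 km.
Transfer-ellipse semi-major axis a_t = (r₁ + r₂)/2 = (1.7204×10^8 + 4.35336×10^8)/2 = 3.03688×10^8 km.
At r₁ the circular-orbit speed is v₁ = √(μ/r₁) = 27.77287 km/s.
On the transfer ellipse at r₁, vis-viva gives v_p = √[μ(2/r₁ − 1/a_t)] = 33.25211 km/s.
First burn Δv₁ = |v_p − v₁| = 5.47924 km/s.
Circular speed at r₂: v₂ = √(μ/r₂) = 17.45915 km/s.
Transfer-orbit speed at r₂: v_a = √[μ(2/r₂ − 1/a_t)] = 13.14087 km/s.
Second burn Δv₂ = |v₂ − v_a| = 4.31828 km/s.
Δv = Δv₁ + Δv₂ = 5.47924 + 4.31828 = 9.798 km/s.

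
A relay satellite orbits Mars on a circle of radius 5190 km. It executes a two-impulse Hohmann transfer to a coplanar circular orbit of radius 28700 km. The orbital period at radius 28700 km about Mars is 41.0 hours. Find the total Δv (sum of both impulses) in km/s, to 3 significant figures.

Δv = 1.41 km/s

From Kepler's third law T² = 4π²r³/μ at r = 28700 km, T = 41.0 hours = 41.0 × 3600 s = 1.476×10^5 s: μ = 4π²r³/T² = 42838.3 km³/s².
Transfer-ellipse semi-major axis a_t = (r₁ + r₂)/2 = (5190 + 28700)/2 = 16945 km.
Circular speed at r₁: v₁ = √(μ/r₁) = √(42838.3/5190) = 2.873 km/s.
On the transfer ellipse at r₁, vis-viva equation gives v_p = √[μ(2/r₁ − 1/a_t)] = 3.739 km/s.
First burn Δv₁ = |v_p − v₁| = 0.8660 km/s.
Circular speed at r₂: v₂ = √(μ/r₂) = 1.2217 km/s.
Transfer-orbit speed at r₂: v_a = √[μ(2/r₂ − 1/a_t)] = 0.67614 km/s.
Second burn Δv₂ = |v₂ − v_a| = 0.5456 km/s.
Δv = Δv₁ + Δv₂ = 0.8660 + 0.5456 = 1.412 km/s.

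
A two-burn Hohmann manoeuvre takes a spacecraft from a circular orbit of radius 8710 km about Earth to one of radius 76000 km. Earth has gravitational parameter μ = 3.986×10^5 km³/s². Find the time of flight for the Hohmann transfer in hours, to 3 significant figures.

t = 12.0 hours

Transfer-ellipse semi-major axis a_t = (r₁ + r₂)/2 = (8710 + 76000)/2 = 42355 km.
Half the transfer-orbit period gives t = π√(a_t³/μ) = 43370 s.
Converting: 43370 s ÷ 3600 s/hour = 12.0 hours.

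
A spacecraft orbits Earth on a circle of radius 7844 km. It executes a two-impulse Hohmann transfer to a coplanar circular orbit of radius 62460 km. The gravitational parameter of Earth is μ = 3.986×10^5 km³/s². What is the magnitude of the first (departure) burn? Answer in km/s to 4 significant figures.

Δv₁ = 2.374 km/s

Transfer-ellipse semi-major axis a_t = (r₁ + r₂)/2 = (7844 + 62460)/2 = 35152 km.
Circular speed at r = 7844 km: v_c = √(μ/r) = 7.1285 km/s.
Transfer-orbit speed at the same r (vis-viva, a = a_t): v_t = √[μ(2/r − 1/a_t)] = 9.5022 km/s.
Δv₁ = |v_t − v_c| = |9.5022 − 7.1285| = 2.374 km/s.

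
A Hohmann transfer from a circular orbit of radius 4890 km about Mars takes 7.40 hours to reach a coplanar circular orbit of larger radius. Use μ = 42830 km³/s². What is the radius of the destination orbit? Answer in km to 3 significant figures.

Transfer time t = 7.40 hours = 26640 s, and t = π√(a_t³/μ).
So a_t = (μ t²/π²)^(1/3) = (42830 × (26640)² / π²)^(1/3) = 14549 km.
Since a_t = (r₁ + r₂)/2, r₂ = 2a_t − r₁ = 2×14549 − 4890 = 24208 km.

r₂ = 24200 km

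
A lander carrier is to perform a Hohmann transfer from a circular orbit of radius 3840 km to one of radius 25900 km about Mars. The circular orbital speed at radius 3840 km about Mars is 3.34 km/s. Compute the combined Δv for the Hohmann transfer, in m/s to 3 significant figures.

From the circular-orbit relation v² = μ/r at r = 3840 km: μ = v²r = (3.34)² × 3840 = 42837.5 km³/s².
Semi-major axis of the transfer orbit: a_t = (3840 + 25900)/2 = 14870 km.
Circular speed at r₁: v₁ = √(μ/r₁) = √(42837.5/3840) = 3.340 km/s.
On the transfer ellipse at r₁, v² = μ(2/r − 1/a) gives v_p = √[μ(2/r₁ − 1/a_t)] = 4.408 km/s.
First burn Δv₁ = |v_p − v₁| = 1.0680 km/s.
Circular speed at r₂: v₂ = √(μ/r₂) = 1.28606 km/s.
Transfer-orbit speed at r₂: v_a = √[μ(2/r₂ − 1/a_t)] = 0.653540 km/s.
Second burn Δv₂ = |v₂ − v_a| = 0.63252 km/s.
Total Δv = Δv₁ + Δv₂ = 1.701 km/s.

Δv = 1700 m/s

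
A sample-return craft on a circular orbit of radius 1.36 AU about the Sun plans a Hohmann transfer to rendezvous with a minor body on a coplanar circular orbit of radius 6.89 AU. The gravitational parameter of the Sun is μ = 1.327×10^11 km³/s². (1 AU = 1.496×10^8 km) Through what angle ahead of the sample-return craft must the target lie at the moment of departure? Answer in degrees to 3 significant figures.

φ = 96.6°

In km: r₁ = 1.36 × 1.496×10^8 = 2.03456×10^8 km; r₂ = 6.89 × 1.496×10^8 = 1.030744×10^9 km.
The Hohmann ellipse has a_t = (r₁ + r₂)/2 = 6.171×10^8 km.
The half-period of the transfer ellipse is t = π√(a_t³/μ) = 1.3220×10^8 s.
The target's mean motion on its circular orbit is ω₂ = √(μ/r₂³) = 1.1008×10^-8 rad/s.
Angle swept by the target during transfer: ω₂·t = 1.4553 rad = 83.38°.
Arrival is 180° from departure on the ellipse, so φ = 180° − 83.38° = 96.6°.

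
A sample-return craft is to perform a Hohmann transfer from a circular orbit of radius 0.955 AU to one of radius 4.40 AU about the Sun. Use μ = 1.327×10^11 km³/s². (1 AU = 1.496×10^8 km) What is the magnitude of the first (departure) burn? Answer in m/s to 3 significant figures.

Δv₁ = 8590 m/s

In km: r₁ = 0.955 × 1.496×10^8 = 1.42868×10^8 km; r₂ = 4.40 × 1.496×10^8 = 6.5824×10^8 km.
The Hohmann ellipse has a_t = (r₁ + r₂)/2 = 4.00554×10^8 km.
On the circular orbit at r = 1.42868×10^8 km, v_c = √(μ/r) = 30.477 km/s.
Vis-viva on the transfer ellipse at r = 1.42868×10^8 km gives v_t = √[μ(2/r − 1/a_t)] = 39.069 km/s.
Δv₁ = |v_t − v_c| = |39.069 − 30.477| = 8.592 km/s.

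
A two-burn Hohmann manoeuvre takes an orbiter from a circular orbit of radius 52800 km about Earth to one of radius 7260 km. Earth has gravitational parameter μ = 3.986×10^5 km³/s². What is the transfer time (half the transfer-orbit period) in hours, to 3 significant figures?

t = 7.19 hours

Semi-major axis of the transfer orbit: a_t = (52800 + 7260)/2 = 30030 km.
Transfer time t = π√(a_t³/μ) = π√((30030)³ / 3.986×10^5) = 25890 s.
Converting: 25890 s ÷ 3600 s/hour = 7.19 hours.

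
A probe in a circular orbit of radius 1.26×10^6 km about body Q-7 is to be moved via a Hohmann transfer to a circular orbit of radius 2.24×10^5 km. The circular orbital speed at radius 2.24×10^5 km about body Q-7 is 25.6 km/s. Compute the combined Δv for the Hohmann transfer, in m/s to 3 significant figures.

Δv = 12600 m/s

From the circular-orbit relation v² = μ/r at r = 2.24×10^5 km: μ = v²r = (25.6)² × 2.24×10^5 = 1.46801×10^8 km³/s².
Transfer-ellipse semi-major axis a_t = (r₁ + r₂)/2 = (1.260×10^6 + 2.240×10^5)/2 = 7.420×10^5 km.
Circular speed at r₁: v₁ = √(μ/r₁) = √(1.46801×10^8/1.260×10^6) = 10.794 km/s.
Transfer-orbit speed at r₁ (v² = μ(2/r − 1/a)): v_a = √[μ(2/r₁ − 1/a_t)] = 5.9306 km/s.
First burn Δv₁ = |v_a − v₁| = 4.863 km/s.
At r₂, v₂ = √(μ/r₂) = 25.60 km/s.
Transfer-orbit speed at r₂: v_p = √[μ(2/r₂ − 1/a_t)] = 33.36 km/s.
Second burn Δv₂ = |v₂ − v_p| = 7.760 km/s.
Δv = Δv₁ + Δv₂ = 4.863 + 7.760 = 12.62 km/s.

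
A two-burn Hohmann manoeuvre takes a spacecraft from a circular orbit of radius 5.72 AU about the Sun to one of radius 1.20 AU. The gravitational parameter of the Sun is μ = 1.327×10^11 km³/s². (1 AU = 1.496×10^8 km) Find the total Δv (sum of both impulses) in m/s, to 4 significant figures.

Δv = 12890 m/s

In km: r₁ = 5.72 × 1.496×10^8 = 8.55712×10^8 km; r₂ = 1.20 × 1.496×10^8 = 1.7952×10^8 km.
The Hohmann ellipse has a_t = (r₁ + r₂)/2 = 5.17616×10^8 km.
Circular speed at r₁: v₁ = √(μ/r₁) = √(1.327×10^11/8.55712×10^8) = 12.453 km/s.
Transfer-orbit speed at r₁ (v² = μ(2/r − 1/a)): v_a = √[μ(2/r₁ − 1/a_t)] = 7.3337 km/s.
First burn Δv₁ = |v_a − v₁| = 5.119 km/s.
Circular speed at r₂: v₂ = √(μ/r₂) = 27.188 km/s.
Transfer-orbit speed at r₂: v_p = √[μ(2/r₂ − 1/a_t)] = 34.957 km/s.
Second burn Δv₂ = |v₂ − v_p| = 7.769 km/s.
Δv = Δv₁ + Δv₂ = 5.119 + 7.769 = 12.89 km/s.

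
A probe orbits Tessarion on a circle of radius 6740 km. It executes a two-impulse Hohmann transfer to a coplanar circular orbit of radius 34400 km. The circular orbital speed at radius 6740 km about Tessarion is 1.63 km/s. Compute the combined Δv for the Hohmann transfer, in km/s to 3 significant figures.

Δv = 0.786 km/s

From the circular-orbit relation v² = μ/r at r = 6740 km: μ = v²r = (1.63)² × 6740 = 17907.5 km³/s².
The Hohmann ellipse has a_t = (r₁ + r₂)/2 = 20570 km.
Circular speed at r₁: v₁ = √(μ/r₁) = √(17907.5/6740) = 1.6300 km/s.
Transfer-orbit speed at r₁ (vis-viva): v_p = √[μ(2/r₁ − 1/a_t)] = 2.1079 km/s.
First burn Δv₁ = |v_p − v₁| = 0.4779 km/s.
Circular speed at r₂: v₂ = √(μ/r₂) = 0.7215 km/s.
Transfer-orbit speed at r₂: v_a = √[μ(2/r₂ − 1/a_t)] = 0.4130 km/s.
Second burn Δv₂ = |v₂ − v_a| = 0.3085 km/s.
Δv = Δv₁ + Δv₂ = 0.4779 + 0.3085 = 0.7864 km/s.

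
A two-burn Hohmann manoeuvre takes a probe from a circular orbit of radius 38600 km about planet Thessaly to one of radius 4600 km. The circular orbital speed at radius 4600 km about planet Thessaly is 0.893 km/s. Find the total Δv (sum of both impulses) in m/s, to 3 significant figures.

Δv = 467 m/s

From the circular-orbit relation v² = μ/r at r = 4600 km: μ = v²r = (0.893)² × 4600 = 3668.27 km³/s².
Semi-major axis of the transfer orbit: a_t = (38600 + 4600)/2 = 21600 km.
At r₁ the circular-orbit speed is v₁ = √(μ/r₁) = 0.3083 km/s.
On the transfer ellipse at r₁, v² = μ(2/r − 1/a) gives v_a = √[μ(2/r₁ − 1/a_t)] = 0.1423 km/s.
First burn Δv₁ = |v_a − v₁| = 0.1660 km/s.
Circular speed at r₂: v₂ = √(μ/r₂) = 0.89300 km/s.
Transfer-orbit speed at r₂: v_p = √[μ(2/r₂ − 1/a_t)] = 1.1938 km/s.
Second burn Δv₂ = |v₂ − v_p| = 0.3008 km/s.
Total Δv = Δv₁ + Δv₂ = 0.4668 km/s.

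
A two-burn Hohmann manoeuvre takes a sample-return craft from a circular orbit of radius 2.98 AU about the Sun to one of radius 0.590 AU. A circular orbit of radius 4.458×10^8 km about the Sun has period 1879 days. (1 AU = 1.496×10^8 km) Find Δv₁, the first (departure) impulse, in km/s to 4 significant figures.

Δv₁ = 7.334 km/s

From Kepler's third law T² = 4π²r³/μ at r = 4.458×10^8 km, T = 1879 days = 1879 × 86400 s = 1.623456×10^8 s: μ = 4π²r³/T² = 1.32709×10^11 km³/s².
In km: r₁ = 2.98 × 1.496×10^8 = 4.45808×10^8 km; r₂ = 0.590 × 1.496×10^8 = 8.8264×10^7 km.
Semi-major axis of the transfer orbit: a_t = (4.45808×10^8 + 8.8264×10^7)/2 = 2.67036×10^8 km.
Circular speed at r = 4.45808×10^8 km: v_c = √(μ/r) = 17.253 km/s.
Transfer-orbit speed at the same r (vis-viva, a = a_t): v_t = √[μ(2/r − 1/a_t)] = 9.9193 km/s.
Δv₁ = |v_t − v_c| = |9.9193 − 17.253| = 7.334 km/s.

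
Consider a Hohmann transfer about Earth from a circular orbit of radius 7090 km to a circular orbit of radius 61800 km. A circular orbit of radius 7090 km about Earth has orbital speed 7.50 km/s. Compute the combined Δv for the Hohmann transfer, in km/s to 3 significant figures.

Δv = 3.93 km/s

From the circular-orbit relation v² = μ/r at r = 7090 km: μ = v²r = (7.50)² × 7090 = 3.98812×10^5 km³/s².
Transfer-ellipse semi-major axis a_t = (r₁ + r₂)/2 = (7090 + 61800)/2 = 34445 km.
Circular speed at r₁: v₁ = √(μ/r₁) = √(3.98812×10^5/7090) = 7.5000 km/s.
On the transfer ellipse at r₁, vis-viva gives v_p = √[μ(2/r₁ − 1/a_t)] = 10.046 km/s.
First burn Δv₁ = |v_p − v₁| = 2.546 km/s.
At r₂, v₂ = √(μ/r₂) = 2.5403 km/s.
Transfer-orbit speed at r₂: v_a = √[μ(2/r₂ − 1/a_t)] = 1.1525 km/s.
Second burn Δv₂ = |v₂ − v_a| = 1.388 km/s.
Total Δv = Δv₁ + Δv₂ = 3.934 km/s.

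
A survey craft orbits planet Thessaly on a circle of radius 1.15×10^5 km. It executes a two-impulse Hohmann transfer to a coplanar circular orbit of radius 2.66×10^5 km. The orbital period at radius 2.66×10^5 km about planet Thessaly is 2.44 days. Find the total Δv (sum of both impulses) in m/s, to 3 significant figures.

Δv = 3960 m/s

From Kepler's third law T² = 4π²r³/μ at r = 2.66×10^5 km, T = 2.44 days = 2.44 × 86400 s = 2.10816×10^5 s: μ = 4π²r³/T² = 1.67185×10^7 km³/s².
The Hohmann ellipse has a_t = (r₁ + r₂)/2 = 1.905×10^5 km.
At r₁ the circular-orbit speed is v₁ = √(μ/r₁) = 12.05729 km/s.
On the transfer ellipse at r₁, vis-viva equation gives v_p = √[μ(2/r₁ − 1/a_t)] = 14.24765 km/s.
First burn Δv₁ = |v_p − v₁| = 2.1904 km/s.
At r₂, v₂ = √(μ/r₂) = 7.9279 km/s.
Transfer-orbit speed at r₂: v_a = √[μ(2/r₂ − 1/a_t)] = 6.1597 km/s.
Second burn Δv₂ = |v₂ − v_a| = 1.7682 km/s.
Δv = Δv₁ + Δv₂ = 2.1904 + 1.7682 = 3.959 km/s.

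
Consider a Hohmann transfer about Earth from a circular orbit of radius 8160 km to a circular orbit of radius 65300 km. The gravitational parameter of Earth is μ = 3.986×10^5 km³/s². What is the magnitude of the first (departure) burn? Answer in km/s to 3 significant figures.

Transfer-ellipse semi-major axis a_t = (r₁ + r₂)/2 = (8160 + 65300)/2 = 36730 km.
Circular speed at r = 8160 km: v_c = √(μ/r) = 6.989 km/s.
Vis-viva on the transfer ellipse at r = 8160 km gives v_t = √[μ(2/r − 1/a_t)] = 9.319 km/s.
Δv₁ = |v_t − v_c| = |9.319 − 6.989| = 2.330 km/s.

Δv₁ = 2.33 km/s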